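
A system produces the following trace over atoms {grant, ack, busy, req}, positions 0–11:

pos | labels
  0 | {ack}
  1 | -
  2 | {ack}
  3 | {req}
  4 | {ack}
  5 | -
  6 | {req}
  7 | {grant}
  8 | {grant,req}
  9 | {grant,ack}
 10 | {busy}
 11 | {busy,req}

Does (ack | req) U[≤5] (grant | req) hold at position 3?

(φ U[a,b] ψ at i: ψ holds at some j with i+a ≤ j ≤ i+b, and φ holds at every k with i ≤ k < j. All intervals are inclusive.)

Need some j in [3,8] with (grant | req), and (ack | req) at every k in [3,j-1].
  j=3: (grant | req) holds; no prefix to check → satisfied.

Holds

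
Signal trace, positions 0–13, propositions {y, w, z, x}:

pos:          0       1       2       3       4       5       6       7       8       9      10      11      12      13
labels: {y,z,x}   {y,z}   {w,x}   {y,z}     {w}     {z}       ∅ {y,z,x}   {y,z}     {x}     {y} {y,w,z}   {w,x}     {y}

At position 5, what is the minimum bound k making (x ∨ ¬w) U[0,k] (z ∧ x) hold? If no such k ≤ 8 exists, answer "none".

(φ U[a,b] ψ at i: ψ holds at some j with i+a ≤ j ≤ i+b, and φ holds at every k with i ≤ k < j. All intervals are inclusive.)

2

Need earliest j ≥ 5 with (z ∧ x), and (x ∨ ¬w) at every k in [5,j-1].
  j=5: rhs fails.
  j=6: rhs fails.
  j=7: rhs holds; lhs holds on [5,6]. k = 2.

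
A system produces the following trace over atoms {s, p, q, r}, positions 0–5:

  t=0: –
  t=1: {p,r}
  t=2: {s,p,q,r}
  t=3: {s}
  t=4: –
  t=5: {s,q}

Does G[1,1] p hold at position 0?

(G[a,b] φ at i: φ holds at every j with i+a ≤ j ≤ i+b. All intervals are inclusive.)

Check p at every j in [1,1]:
  j=1: true
All positions satisfy it → formula holds.

Yes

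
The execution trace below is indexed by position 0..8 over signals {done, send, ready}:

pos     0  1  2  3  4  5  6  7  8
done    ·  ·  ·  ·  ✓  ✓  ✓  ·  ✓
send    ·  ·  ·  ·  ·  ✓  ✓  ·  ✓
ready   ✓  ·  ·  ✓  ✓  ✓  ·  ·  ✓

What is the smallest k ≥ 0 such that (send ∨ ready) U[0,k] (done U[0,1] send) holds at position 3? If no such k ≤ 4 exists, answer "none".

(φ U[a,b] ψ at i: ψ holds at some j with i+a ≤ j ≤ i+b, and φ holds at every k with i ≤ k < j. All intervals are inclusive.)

Need earliest j ≥ 3 with (done U[0,1] send), and (send ∨ ready) at every k in [3,j-1].
  j=3: rhs fails.
  j=4: rhs holds; lhs holds on [3,3]. k = 1.

1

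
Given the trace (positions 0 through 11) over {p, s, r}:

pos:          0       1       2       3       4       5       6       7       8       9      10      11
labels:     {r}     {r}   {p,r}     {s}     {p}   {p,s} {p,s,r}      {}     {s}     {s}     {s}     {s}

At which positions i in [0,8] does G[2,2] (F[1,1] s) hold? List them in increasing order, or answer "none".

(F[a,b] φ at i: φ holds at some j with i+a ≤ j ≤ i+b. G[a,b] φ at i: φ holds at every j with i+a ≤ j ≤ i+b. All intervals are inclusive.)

0, 2, 3, 5, 6, 7, 8

Evaluate at each i in [0,8]:
  i=0: ✓ (all of [2,2])
  i=1: ✗ (fails at j=3)
  i=2: ✓ (all of [4,4])
  i=3: ✓ (all of [5,5])
  i=4: ✗ (fails at j=6)
  i=5: ✓ (all of [7,7])
  i=6: ✓ (all of [8,8])
  i=7: ✓ (all of [9,9])
  i=8: ✓ (all of [10,10])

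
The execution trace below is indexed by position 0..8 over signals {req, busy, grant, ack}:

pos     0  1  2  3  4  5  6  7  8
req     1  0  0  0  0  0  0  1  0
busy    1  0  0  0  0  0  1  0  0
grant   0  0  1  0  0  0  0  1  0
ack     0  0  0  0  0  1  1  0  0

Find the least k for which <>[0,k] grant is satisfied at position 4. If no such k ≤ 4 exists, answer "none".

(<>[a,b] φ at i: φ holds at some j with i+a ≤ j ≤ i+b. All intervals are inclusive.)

3

Scan j = 4,5,… for grant:
  j=4: fails
  j=5: fails
  j=6: fails
  j=7: holds
First hit at j=7, so smallest k = 7-4 = 3.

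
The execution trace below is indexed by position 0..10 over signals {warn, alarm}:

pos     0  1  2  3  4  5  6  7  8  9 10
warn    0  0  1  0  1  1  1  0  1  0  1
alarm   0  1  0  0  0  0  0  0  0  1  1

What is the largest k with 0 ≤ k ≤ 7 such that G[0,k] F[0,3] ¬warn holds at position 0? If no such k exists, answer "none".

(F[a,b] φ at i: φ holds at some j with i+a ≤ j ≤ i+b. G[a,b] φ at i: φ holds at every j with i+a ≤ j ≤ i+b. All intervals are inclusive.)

F[0,3] ¬warn must hold from j=0 onward; find where it first fails.
  j=0: holds
  j=1: holds
  j=2: holds
  j=3: holds
  j=4: holds
  j=5: holds
  j=6: holds
  j=7: holds
Holds through j=7; largest k = 7.

7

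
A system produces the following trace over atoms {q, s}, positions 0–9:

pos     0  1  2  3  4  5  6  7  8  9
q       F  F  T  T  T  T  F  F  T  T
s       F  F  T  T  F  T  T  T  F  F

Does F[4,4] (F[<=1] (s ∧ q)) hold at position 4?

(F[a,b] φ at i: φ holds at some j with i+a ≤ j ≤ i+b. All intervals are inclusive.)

Check F[<=1] (s ∧ q) at each j in [8,8]:
  j=8: fails (none in [8,9])
No position in the window satisfies it → formula fails.

No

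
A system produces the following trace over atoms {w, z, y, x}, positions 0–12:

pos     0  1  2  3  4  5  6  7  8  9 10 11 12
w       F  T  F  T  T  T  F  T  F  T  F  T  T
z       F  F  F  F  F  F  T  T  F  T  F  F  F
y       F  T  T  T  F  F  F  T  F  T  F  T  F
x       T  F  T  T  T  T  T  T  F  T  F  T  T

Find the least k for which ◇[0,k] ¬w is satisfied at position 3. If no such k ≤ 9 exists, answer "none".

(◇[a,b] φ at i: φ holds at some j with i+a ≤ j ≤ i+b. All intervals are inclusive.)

3

Scan j = 3,4,… for ¬w:
  j=3: fails
  j=4: fails
  j=5: fails
  j=6: holds
First hit at j=6, so smallest k = 6-3 = 3.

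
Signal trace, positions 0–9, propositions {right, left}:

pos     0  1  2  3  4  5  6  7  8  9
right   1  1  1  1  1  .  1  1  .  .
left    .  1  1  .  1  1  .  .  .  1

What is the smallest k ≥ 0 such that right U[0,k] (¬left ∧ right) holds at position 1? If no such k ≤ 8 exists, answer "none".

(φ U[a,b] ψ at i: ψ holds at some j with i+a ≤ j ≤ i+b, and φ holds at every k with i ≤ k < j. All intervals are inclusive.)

Need earliest j ≥ 1 with (¬left ∧ right), and right at every k in [1,j-1].
  j=1: rhs fails.
  j=2: rhs fails.
  j=3: rhs holds; lhs holds on [1,2]. k = 2.

2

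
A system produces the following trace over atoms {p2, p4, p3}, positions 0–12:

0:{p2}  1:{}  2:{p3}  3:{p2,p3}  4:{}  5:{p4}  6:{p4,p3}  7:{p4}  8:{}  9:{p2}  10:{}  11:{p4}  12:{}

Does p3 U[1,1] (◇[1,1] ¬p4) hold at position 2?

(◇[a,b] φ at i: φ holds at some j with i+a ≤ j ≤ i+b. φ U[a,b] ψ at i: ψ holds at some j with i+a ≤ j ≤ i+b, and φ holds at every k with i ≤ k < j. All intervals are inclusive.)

Holds

Need some j in [3,3] with ◇[1,1] ¬p4, and p3 at every k in [2,j-1].
  j=3: ◇[1,1] ¬p4 holds; p3 holds at every k in [2,2] → satisfied.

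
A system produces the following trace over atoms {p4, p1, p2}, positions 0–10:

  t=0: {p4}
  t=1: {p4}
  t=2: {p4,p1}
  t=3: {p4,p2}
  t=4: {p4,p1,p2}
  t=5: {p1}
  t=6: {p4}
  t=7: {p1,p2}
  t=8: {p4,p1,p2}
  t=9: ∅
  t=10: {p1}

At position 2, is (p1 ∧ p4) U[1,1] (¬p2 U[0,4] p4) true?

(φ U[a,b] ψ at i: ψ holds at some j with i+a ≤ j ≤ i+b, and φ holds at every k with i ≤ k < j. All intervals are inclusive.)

Holds

Need some j in [3,3] with (¬p2 U[0,4] p4), and (p1 ∧ p4) at every k in [2,j-1].
  j=3: (¬p2 U[0,4] p4) holds; (p1 ∧ p4) holds at every k in [2,2] → satisfied.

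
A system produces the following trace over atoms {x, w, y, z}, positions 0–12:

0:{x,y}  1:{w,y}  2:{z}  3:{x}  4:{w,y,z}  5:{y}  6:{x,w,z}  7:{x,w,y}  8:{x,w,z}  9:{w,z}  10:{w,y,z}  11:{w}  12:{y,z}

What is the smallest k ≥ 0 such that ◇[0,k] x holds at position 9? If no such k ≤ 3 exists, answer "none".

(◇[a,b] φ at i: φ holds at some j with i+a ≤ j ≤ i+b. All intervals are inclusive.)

none

Scan j = 9,10,… for x:
  j=9: fails
  j=10: fails
  j=11: fails
  j=12: fails
No j in [9,12] satisfies it → none.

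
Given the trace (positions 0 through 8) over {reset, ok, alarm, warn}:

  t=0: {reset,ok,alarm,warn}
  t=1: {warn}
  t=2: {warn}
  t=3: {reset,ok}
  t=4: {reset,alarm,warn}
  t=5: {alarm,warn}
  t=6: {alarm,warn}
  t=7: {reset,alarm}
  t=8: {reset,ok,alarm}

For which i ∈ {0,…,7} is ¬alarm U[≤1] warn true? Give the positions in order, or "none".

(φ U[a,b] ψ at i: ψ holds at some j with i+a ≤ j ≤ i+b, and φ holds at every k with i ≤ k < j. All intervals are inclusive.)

0, 1, 2, 3, 4, 5, 6

Evaluate at each i in [0,7]:
  i=0: ✓ (rhs at j=0)
  i=1: ✓ (rhs at j=1)
  i=2: ✓ (rhs at j=2)
  i=3: ✓ (rhs at j=4; lhs holds on [3,3])
  i=4: ✓ (rhs at j=4)
  i=5: ✓ (rhs at j=5)
  i=6: ✓ (rhs at j=6)
  i=7: ✗ (no rhs in [7,8])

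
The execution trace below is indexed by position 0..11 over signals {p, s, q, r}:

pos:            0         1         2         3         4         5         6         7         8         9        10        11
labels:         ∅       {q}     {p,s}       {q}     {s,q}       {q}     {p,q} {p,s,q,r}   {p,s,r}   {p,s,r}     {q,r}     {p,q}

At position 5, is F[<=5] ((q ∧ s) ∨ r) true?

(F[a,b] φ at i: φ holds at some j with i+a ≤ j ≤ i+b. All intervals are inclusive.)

Check ((q ∧ s) ∨ r) at each j in [5,10]:
  j=5: false
  j=6: false
  j=7: true
  j=8: true
  j=9: true
  j=10: true
Found at j=7 → formula holds.

True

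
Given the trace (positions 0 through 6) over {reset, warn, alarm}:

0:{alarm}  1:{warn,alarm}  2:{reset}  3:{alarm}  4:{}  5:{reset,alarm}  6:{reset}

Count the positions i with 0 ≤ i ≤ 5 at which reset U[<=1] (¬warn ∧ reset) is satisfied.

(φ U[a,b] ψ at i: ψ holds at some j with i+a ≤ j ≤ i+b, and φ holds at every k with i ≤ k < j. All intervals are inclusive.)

Evaluate at each i in [0,5]:
  i=0: ✗ (no rhs in [0,1])
  i=1: ✗ (lhs fails at k=1 before rhs at j=2)
  i=2: ✓ (rhs at j=2)
  i=3: ✗ (no rhs in [3,4])
  i=4: ✗ (lhs fails at k=4 before rhs at j=5)
  i=5: ✓ (rhs at j=5)
Positions where it holds: {2, 5} → 2.

2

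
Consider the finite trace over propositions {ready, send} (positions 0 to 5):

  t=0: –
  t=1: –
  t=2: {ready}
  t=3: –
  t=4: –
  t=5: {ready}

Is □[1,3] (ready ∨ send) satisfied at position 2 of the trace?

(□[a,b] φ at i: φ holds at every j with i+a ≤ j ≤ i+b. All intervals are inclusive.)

Check (ready ∨ send) at every j in [3,5]:
  j=3: false
  j=4: false
  j=5: true
Fails at j=3 → formula fails.

False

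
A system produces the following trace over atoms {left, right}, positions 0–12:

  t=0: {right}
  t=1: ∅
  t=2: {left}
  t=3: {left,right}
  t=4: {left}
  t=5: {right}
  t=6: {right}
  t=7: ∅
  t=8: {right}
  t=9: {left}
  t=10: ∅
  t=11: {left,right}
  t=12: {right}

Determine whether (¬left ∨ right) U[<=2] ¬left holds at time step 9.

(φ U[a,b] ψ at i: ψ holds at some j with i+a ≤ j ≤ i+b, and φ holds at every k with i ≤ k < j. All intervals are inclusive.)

Need some j in [9,11] with ¬left, and (¬left ∨ right) at every k in [9,j-1].
  j=9: ¬left false.
  j=10: ¬left holds, but (¬left ∨ right) fails at k=9 → not this j.
  j=11: ¬left false.
No j in the window works → until fails.

Does not hold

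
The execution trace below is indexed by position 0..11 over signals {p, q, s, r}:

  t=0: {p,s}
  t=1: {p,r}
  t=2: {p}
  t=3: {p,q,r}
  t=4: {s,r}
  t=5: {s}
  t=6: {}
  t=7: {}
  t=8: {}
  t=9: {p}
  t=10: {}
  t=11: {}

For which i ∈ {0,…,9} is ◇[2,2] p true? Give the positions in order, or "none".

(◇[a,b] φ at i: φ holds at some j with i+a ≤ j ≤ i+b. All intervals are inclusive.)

0, 1, 7

Evaluate at each i in [0,9]:
  i=0: ✓ (witness j=2)
  i=1: ✓ (witness j=3)
  i=2: ✗ (none in [4,4])
  i=3: ✗ (none in [5,5])
  i=4: ✗ (none in [6,6])
  i=5: ✗ (none in [7,7])
  i=6: ✗ (none in [8,8])
  i=7: ✓ (witness j=9)
  i=8: ✗ (none in [10,10])
  i=9: ✗ (none in [11,11])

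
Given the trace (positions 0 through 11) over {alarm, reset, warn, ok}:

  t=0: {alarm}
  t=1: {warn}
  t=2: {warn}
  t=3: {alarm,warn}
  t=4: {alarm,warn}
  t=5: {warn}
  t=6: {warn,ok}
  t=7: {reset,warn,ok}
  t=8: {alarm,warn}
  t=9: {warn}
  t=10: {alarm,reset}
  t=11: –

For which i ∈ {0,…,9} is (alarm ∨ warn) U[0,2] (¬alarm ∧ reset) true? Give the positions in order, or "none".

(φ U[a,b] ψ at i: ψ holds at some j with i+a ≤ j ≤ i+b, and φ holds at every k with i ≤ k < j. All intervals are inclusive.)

Evaluate at each i in [0,9]:
  i=0: ✗ (no rhs in [0,2])
  i=1: ✗ (no rhs in [1,3])
  i=2: ✗ (no rhs in [2,4])
  i=3: ✗ (no rhs in [3,5])
  i=4: ✗ (no rhs in [4,6])
  i=5: ✓ (rhs at j=7; lhs holds on [5,6])
  i=6: ✓ (rhs at j=7; lhs holds on [6,6])
  i=7: ✓ (rhs at j=7)
  i=8: ✗ (no rhs in [8,10])
  i=9: ✗ (no rhs in [9,11])

5, 6, 7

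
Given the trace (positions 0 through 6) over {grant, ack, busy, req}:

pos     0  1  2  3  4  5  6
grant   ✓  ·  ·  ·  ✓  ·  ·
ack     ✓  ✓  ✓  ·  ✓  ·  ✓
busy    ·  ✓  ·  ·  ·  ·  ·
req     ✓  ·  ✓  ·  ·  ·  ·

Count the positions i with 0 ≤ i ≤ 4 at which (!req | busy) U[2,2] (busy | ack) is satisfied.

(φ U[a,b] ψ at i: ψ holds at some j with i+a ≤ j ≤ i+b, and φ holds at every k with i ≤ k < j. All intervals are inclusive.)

1

Evaluate at each i in [0,4]:
  i=0: ✗ (lhs fails at k=0 before rhs at j=2)
  i=1: ✗ (no rhs in [3,3])
  i=2: ✗ (lhs fails at k=2 before rhs at j=4)
  i=3: ✗ (no rhs in [5,5])
  i=4: ✓ (rhs at j=6; lhs holds on [4,5])
Positions where it holds: {4} → 1.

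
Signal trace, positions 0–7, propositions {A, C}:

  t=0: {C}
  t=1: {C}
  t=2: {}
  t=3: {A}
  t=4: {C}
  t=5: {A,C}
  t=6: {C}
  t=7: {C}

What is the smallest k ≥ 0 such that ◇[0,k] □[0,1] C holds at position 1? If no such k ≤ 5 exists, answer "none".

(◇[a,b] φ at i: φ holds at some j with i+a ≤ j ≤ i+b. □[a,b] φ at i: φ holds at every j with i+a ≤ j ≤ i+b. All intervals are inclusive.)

Scan j = 1,2,… for □[0,1] C:
  j=1: fails
  j=2: fails
  j=3: fails
  j=4: holds
First hit at j=4, so smallest k = 4-1 = 3.

3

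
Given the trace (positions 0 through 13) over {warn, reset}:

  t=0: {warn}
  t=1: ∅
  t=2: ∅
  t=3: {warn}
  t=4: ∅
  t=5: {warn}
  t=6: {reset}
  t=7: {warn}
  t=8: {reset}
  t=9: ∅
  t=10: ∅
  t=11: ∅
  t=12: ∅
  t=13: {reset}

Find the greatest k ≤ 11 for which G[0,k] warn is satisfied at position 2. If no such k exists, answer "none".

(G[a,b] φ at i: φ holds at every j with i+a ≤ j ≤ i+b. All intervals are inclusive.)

none

warn must hold from j=2 onward; find where it first fails.
  j=2: fails → no k works.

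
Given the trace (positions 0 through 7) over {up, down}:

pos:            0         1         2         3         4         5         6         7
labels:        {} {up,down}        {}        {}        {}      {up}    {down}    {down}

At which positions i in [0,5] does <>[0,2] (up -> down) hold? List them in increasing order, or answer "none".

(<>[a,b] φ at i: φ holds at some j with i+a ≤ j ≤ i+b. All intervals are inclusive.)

0, 1, 2, 3, 4, 5

Evaluate at each i in [0,5]:
  i=0: ✓ (witness j=0)
  i=1: ✓ (witness j=1)
  i=2: ✓ (witness j=2)
  i=3: ✓ (witness j=3)
  i=4: ✓ (witness j=4)
  i=5: ✓ (witness j=6)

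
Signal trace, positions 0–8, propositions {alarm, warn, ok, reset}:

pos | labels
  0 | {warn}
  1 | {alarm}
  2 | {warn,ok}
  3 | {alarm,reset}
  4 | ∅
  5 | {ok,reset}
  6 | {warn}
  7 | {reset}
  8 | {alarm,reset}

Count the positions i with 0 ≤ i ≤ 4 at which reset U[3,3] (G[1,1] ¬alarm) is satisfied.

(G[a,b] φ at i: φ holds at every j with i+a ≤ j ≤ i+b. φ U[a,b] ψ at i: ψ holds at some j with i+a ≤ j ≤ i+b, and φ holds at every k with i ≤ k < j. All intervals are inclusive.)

Evaluate at each i in [0,4]:
  i=0: ✗ (lhs fails at k=0 before rhs at j=3)
  i=1: ✗ (lhs fails at k=1 before rhs at j=4)
  i=2: ✗ (lhs fails at k=2 before rhs at j=5)
  i=3: ✗ (lhs fails at k=4 before rhs at j=6)
  i=4: ✗ (no rhs in [7,7])
Positions where it holds: {} → 0.

0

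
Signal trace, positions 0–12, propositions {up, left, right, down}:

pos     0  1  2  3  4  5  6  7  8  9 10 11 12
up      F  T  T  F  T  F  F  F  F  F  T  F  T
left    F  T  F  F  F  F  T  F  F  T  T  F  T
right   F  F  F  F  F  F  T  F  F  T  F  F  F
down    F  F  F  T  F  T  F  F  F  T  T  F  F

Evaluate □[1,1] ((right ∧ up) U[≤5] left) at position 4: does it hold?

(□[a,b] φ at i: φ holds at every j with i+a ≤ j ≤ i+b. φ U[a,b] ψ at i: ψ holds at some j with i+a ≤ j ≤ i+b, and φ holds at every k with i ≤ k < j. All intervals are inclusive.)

No

Check ((right ∧ up) U[≤5] left) at every j in [5,5]:
  j=5: fails
Fails at j=5 → formula fails.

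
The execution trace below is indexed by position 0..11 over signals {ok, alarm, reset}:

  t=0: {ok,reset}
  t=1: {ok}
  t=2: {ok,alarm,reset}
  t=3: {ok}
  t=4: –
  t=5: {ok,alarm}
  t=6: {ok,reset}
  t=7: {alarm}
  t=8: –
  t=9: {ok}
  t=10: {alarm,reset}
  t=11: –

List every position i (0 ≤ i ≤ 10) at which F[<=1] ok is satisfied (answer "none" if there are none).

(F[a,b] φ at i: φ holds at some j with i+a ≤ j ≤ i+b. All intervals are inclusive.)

Evaluate at each i in [0,10]:
  i=0: ✓ (witness j=0)
  i=1: ✓ (witness j=1)
  i=2: ✓ (witness j=2)
  i=3: ✓ (witness j=3)
  i=4: ✓ (witness j=5)
  i=5: ✓ (witness j=5)
  i=6: ✓ (witness j=6)
  i=7: ✗ (none in [7,8])
  i=8: ✓ (witness j=9)
  i=9: ✓ (witness j=9)
  i=10: ✗ (none in [10,11])

0, 1, 2, 3, 4, 5, 6, 8, 9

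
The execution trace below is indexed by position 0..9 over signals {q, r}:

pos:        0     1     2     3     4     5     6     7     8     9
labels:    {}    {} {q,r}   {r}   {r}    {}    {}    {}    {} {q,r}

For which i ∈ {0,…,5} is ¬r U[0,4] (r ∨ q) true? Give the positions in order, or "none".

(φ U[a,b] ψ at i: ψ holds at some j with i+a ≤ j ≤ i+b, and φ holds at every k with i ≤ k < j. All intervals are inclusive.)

0, 1, 2, 3, 4, 5

Evaluate at each i in [0,5]:
  i=0: ✓ (rhs at j=2; lhs holds on [0,1])
  i=1: ✓ (rhs at j=2; lhs holds on [1,1])
  i=2: ✓ (rhs at j=2)
  i=3: ✓ (rhs at j=3)
  i=4: ✓ (rhs at j=4)
  i=5: ✓ (rhs at j=9; lhs holds on [5,8])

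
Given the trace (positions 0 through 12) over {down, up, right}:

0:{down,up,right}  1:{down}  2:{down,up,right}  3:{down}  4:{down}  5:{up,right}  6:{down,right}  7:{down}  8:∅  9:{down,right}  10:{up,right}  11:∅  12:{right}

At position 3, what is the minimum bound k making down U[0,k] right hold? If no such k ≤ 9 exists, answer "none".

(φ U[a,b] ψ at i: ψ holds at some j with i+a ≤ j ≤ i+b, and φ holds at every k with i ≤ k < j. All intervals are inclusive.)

2

Need earliest j ≥ 3 with right, and down at every k in [3,j-1].
  j=3: rhs fails.
  j=4: rhs fails.
  j=5: rhs holds; lhs holds on [3,4]. k = 2.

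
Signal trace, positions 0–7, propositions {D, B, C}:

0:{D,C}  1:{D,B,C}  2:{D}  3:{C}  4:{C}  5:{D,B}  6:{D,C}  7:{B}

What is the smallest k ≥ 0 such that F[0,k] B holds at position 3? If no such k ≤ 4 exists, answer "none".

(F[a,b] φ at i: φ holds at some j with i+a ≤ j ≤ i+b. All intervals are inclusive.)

Scan j = 3,4,… for B:
  j=3: fails
  j=4: fails
  j=5: holds
First hit at j=5, so smallest k = 5-3 = 2.

2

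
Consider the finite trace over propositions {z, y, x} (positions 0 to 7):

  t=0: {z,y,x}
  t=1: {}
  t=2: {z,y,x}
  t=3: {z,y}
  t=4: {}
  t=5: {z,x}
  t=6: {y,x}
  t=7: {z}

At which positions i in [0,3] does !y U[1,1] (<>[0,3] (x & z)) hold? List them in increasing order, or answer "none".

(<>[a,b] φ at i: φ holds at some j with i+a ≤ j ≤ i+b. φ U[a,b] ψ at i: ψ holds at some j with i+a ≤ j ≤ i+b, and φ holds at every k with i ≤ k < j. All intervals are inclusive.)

1

Evaluate at each i in [0,3]:
  i=0: ✗ (lhs fails at k=0 before rhs at j=1)
  i=1: ✓ (rhs at j=2; lhs holds on [1,1])
  i=2: ✗ (lhs fails at k=2 before rhs at j=3)
  i=3: ✗ (lhs fails at k=3 before rhs at j=4)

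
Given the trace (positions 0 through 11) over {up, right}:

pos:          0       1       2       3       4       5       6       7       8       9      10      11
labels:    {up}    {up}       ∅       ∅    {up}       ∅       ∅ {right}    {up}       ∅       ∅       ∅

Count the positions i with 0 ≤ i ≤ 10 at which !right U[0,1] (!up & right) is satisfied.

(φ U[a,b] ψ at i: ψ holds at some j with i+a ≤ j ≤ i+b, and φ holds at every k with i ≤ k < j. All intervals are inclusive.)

Evaluate at each i in [0,10]:
  i=0: ✗ (no rhs in [0,1])
  i=1: ✗ (no rhs in [1,2])
  i=2: ✗ (no rhs in [2,3])
  i=3: ✗ (no rhs in [3,4])
  i=4: ✗ (no rhs in [4,5])
  i=5: ✗ (no rhs in [5,6])
  i=6: ✓ (rhs at j=7; lhs holds on [6,6])
  i=7: ✓ (rhs at j=7)
  i=8: ✗ (no rhs in [8,9])
  i=9: ✗ (no rhs in [9,10])
  i=10: ✗ (no rhs in [10,11])
Positions where it holds: {6, 7} → 2.

2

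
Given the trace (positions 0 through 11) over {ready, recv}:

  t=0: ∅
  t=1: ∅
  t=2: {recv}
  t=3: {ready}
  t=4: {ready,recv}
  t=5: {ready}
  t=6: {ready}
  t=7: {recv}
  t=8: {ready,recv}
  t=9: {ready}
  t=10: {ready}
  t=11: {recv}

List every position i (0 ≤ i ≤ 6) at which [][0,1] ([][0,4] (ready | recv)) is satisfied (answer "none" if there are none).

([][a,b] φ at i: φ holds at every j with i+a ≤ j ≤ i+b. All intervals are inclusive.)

2, 3, 4, 5, 6

Evaluate at each i in [0,6]:
  i=0: ✗ (fails at j=0)
  i=1: ✗ (fails at j=1)
  i=2: ✓ (all of [2,3])
  i=3: ✓ (all of [3,4])
  i=4: ✓ (all of [4,5])
  i=5: ✓ (all of [5,6])
  i=6: ✓ (all of [6,7])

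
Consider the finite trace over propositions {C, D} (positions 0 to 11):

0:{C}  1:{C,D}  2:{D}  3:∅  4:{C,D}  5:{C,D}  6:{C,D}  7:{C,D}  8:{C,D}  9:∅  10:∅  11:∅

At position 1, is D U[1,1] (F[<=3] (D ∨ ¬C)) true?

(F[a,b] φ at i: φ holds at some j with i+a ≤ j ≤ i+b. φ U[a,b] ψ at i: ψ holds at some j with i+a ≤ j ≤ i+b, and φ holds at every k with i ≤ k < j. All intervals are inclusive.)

Need some j in [2,2] with F[<=3] (D ∨ ¬C), and D at every k in [1,j-1].
  j=2: F[<=3] (D ∨ ¬C) holds; D holds at every k in [1,1] → satisfied.

Yes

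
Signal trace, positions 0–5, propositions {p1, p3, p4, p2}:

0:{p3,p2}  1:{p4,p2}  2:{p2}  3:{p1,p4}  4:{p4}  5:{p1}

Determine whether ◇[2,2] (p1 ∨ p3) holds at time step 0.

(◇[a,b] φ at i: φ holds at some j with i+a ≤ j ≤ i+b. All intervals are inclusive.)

Check (p1 ∨ p3) at each j in [2,2]:
  j=2: false
No position in the window satisfies it → formula fails.

Does not hold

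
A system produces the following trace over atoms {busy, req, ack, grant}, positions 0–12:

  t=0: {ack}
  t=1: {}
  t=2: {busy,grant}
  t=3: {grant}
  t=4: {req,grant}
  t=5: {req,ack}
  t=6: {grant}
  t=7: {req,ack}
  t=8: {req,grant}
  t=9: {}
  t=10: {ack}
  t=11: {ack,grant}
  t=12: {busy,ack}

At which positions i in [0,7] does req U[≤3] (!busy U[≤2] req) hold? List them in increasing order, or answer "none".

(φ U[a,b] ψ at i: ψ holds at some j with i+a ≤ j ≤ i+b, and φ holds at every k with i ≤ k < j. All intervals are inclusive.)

3, 4, 5, 6, 7

Evaluate at each i in [0,7]:
  i=0: ✗ (lhs fails at k=0 before rhs at j=3)
  i=1: ✗ (lhs fails at k=1 before rhs at j=3)
  i=2: ✗ (lhs fails at k=2 before rhs at j=3)
  i=3: ✓ (rhs at j=3)
  i=4: ✓ (rhs at j=4)
  i=5: ✓ (rhs at j=5)
  i=6: ✓ (rhs at j=6)
  i=7: ✓ (rhs at j=7)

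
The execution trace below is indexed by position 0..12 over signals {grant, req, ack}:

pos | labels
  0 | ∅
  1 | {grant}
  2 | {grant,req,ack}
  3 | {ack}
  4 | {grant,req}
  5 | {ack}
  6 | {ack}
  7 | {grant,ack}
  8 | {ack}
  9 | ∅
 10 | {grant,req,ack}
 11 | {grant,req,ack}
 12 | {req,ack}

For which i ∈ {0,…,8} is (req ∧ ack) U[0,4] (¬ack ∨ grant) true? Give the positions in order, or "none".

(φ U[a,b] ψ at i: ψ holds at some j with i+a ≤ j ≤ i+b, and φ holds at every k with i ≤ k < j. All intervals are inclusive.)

0, 1, 2, 4, 7

Evaluate at each i in [0,8]:
  i=0: ✓ (rhs at j=0)
  i=1: ✓ (rhs at j=1)
  i=2: ✓ (rhs at j=2)
  i=3: ✗ (lhs fails at k=3 before rhs at j=4)
  i=4: ✓ (rhs at j=4)
  i=5: ✗ (lhs fails at k=5 before rhs at j=7)
  i=6: ✗ (lhs fails at k=6 before rhs at j=7)
  i=7: ✓ (rhs at j=7)
  i=8: ✗ (lhs fails at k=8 before rhs at j=9)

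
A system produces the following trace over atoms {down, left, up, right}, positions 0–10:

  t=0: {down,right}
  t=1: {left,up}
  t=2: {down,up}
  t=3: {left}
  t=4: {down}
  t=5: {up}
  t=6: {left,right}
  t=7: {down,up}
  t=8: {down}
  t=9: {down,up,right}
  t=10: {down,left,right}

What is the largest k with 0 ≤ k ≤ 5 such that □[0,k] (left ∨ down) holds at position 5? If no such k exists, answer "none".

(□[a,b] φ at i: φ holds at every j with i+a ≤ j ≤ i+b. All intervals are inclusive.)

(left ∨ down) must hold from j=5 onward; find where it first fails.
  j=5: fails → no k works.

none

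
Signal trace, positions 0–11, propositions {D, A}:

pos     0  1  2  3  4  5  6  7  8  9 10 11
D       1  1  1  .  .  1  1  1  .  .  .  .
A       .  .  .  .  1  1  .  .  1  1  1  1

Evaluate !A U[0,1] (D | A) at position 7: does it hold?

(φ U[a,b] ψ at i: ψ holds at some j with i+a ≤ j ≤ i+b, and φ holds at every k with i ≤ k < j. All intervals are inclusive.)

Yes

Need some j in [7,8] with (D | A), and !A at every k in [7,j-1].
  j=7: (D | A) holds; no prefix to check → satisfied.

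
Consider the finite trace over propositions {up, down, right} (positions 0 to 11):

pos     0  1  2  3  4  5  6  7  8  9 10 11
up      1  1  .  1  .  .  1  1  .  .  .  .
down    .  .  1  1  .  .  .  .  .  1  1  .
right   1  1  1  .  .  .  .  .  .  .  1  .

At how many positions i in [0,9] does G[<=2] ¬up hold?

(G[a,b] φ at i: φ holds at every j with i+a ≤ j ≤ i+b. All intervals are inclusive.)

2

Evaluate at each i in [0,9]:
  i=0: ✗ (fails at j=0)
  i=1: ✗ (fails at j=1)
  i=2: ✗ (fails at j=3)
  i=3: ✗ (fails at j=3)
  i=4: ✗ (fails at j=6)
  i=5: ✗ (fails at j=6)
  i=6: ✗ (fails at j=6)
  i=7: ✗ (fails at j=7)
  i=8: ✓ (all of [8,10])
  i=9: ✓ (all of [9,11])
Positions where it holds: {8, 9} → 2.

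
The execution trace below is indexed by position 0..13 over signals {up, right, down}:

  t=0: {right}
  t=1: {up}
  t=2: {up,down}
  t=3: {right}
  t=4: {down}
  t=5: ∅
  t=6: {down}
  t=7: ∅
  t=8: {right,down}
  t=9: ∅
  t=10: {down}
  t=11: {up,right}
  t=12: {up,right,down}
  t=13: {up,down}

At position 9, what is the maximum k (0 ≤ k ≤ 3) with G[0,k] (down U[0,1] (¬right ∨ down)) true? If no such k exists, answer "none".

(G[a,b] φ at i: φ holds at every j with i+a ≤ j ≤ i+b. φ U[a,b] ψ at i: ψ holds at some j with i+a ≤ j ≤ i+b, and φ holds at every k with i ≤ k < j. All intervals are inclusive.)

1

(down U[0,1] (¬right ∨ down)) must hold from j=9 onward; find where it first fails.
  j=9: holds
  j=10: holds
  j=11: fails
Holds on [9,10], so largest k = 1.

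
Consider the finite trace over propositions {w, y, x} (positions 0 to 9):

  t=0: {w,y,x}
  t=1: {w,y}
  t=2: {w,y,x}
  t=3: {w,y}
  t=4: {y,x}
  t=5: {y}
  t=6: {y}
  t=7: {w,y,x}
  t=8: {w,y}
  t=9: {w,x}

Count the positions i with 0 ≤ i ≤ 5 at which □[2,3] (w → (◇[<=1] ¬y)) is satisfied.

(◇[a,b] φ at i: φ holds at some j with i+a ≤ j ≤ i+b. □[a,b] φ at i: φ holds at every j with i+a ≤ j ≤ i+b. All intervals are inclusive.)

2

Evaluate at each i in [0,5]:
  i=0: ✗ (fails at j=2)
  i=1: ✗ (fails at j=3)
  i=2: ✓ (all of [4,5])
  i=3: ✓ (all of [5,6])
  i=4: ✗ (fails at j=7)
  i=5: ✗ (fails at j=7)
Positions where it holds: {2, 3} → 2.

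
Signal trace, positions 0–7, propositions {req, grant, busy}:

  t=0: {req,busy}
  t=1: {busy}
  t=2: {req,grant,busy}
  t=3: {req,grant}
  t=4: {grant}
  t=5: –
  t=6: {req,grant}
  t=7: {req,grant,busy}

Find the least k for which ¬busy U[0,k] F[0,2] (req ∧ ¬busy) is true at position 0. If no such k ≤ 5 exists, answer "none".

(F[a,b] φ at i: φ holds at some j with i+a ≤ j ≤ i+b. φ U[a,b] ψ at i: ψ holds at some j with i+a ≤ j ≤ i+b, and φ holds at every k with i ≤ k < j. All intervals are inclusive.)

none

Need earliest j ≥ 0 with F[0,2] (req ∧ ¬busy), and ¬busy at every k in [0,j-1].
  j=0: rhs fails.
  j=1: rhs holds but lhs fails at k=0.
  j=2: rhs holds but lhs fails at k=0.
  j=3: rhs holds but lhs fails at k=0.
  j=4: rhs holds but lhs fails at k=0.
  j=5: rhs holds but lhs fails at k=0.
No witness within the range → none.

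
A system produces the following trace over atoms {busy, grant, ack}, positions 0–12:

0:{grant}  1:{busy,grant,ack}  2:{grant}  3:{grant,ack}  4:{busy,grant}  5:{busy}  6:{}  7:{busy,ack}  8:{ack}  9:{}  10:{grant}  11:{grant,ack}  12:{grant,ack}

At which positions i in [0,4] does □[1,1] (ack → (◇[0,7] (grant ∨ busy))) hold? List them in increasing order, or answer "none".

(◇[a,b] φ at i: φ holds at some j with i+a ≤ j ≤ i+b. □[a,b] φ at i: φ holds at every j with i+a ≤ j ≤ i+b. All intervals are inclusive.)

Evaluate at each i in [0,4]:
  i=0: ✓ (all of [1,1])
  i=1: ✓ (all of [2,2])
  i=2: ✓ (all of [3,3])
  i=3: ✓ (all of [4,4])
  i=4: ✓ (all of [5,5])

0, 1, 2, 3, 4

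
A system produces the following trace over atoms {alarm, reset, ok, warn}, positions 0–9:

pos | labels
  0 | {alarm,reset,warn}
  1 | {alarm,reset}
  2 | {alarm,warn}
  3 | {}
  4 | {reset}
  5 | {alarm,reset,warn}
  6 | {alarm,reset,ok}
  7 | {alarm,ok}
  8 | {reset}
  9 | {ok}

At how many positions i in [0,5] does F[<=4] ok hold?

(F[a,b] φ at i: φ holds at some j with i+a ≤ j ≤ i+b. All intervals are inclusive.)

Evaluate at each i in [0,5]:
  i=0: ✗ (none in [0,4])
  i=1: ✗ (none in [1,5])
  i=2: ✓ (witness j=6)
  i=3: ✓ (witness j=6)
  i=4: ✓ (witness j=6)
  i=5: ✓ (witness j=6)
Positions where it holds: {2, 3, 4, 5} → 4.

4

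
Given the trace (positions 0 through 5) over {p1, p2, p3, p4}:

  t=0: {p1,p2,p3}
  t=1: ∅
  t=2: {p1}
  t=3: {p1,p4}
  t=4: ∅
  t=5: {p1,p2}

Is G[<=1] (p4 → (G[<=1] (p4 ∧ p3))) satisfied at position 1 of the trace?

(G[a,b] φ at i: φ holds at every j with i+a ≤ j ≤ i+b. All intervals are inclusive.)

Check (p4 → (G[<=1] (p4 ∧ p3))) at every j in [1,2]:
  j=1: antecedent false → ✓
  j=2: antecedent false → ✓
All positions satisfy it → formula holds.

True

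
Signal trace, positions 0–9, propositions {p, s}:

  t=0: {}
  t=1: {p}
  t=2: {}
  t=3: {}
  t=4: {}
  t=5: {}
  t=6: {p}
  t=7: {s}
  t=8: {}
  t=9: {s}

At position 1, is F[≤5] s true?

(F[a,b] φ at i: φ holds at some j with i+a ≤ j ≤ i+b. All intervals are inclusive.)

Check s at each j in [1,6]:
  j=1: false
  j=2: false
  j=3: false
  j=4: false
  j=5: false
  j=6: false
No position in the window satisfies it → formula fails.

No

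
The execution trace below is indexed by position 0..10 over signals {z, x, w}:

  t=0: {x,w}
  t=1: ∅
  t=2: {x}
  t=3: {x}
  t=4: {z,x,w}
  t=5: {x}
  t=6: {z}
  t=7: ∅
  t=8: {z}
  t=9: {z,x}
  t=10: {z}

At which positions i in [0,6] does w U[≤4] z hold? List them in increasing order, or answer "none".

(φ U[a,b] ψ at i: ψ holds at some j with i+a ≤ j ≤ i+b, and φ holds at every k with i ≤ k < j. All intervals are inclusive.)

4, 6

Evaluate at each i in [0,6]:
  i=0: ✗ (lhs fails at k=1 before rhs at j=4)
  i=1: ✗ (lhs fails at k=1 before rhs at j=4)
  i=2: ✗ (lhs fails at k=2 before rhs at j=4)
  i=3: ✗ (lhs fails at k=3 before rhs at j=4)
  i=4: ✓ (rhs at j=4)
  i=5: ✗ (lhs fails at k=5 before rhs at j=6)
  i=6: ✓ (rhs at j=6)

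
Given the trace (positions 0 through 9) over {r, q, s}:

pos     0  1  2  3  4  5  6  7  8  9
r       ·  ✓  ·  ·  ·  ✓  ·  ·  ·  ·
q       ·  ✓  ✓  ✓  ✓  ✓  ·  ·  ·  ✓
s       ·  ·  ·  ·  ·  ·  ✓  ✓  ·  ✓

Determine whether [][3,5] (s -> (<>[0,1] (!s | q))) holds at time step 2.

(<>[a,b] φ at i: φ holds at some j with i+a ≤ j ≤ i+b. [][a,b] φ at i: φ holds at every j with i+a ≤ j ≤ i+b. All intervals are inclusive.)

Does not hold

Check (s -> (<>[0,1] (!s | q))) at every j in [5,7]:
  j=5: antecedent false → ✓
  j=6: antecedent true; consequent fails (none in [6,7]) → ✗
  j=7: antecedent true; consequent holds (witness at 8) → ✓
Fails at j=6 → formula fails.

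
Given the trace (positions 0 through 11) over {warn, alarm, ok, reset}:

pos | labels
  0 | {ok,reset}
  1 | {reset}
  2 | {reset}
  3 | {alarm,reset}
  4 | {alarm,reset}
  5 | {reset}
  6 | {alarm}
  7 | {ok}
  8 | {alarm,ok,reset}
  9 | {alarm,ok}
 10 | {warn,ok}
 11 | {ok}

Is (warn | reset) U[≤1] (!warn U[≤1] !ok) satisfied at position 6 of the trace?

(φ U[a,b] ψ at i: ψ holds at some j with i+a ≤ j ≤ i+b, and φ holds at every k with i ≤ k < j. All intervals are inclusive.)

Need some j in [6,7] with (!warn U[≤1] !ok), and (warn | reset) at every k in [6,j-1].
  j=6: (!warn U[≤1] !ok) holds; no prefix to check → satisfied.

Holds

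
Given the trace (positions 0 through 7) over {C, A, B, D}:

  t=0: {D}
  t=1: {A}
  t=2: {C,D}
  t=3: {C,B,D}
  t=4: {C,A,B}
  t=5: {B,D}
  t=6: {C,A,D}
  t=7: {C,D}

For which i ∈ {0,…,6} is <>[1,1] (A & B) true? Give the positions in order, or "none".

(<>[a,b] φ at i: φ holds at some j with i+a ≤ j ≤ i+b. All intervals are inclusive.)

3

Evaluate at each i in [0,6]:
  i=0: ✗ (none in [1,1])
  i=1: ✗ (none in [2,2])
  i=2: ✗ (none in [3,3])
  i=3: ✓ (witness j=4)
  i=4: ✗ (none in [5,5])
  i=5: ✗ (none in [6,6])
  i=6: ✗ (none in [7,7])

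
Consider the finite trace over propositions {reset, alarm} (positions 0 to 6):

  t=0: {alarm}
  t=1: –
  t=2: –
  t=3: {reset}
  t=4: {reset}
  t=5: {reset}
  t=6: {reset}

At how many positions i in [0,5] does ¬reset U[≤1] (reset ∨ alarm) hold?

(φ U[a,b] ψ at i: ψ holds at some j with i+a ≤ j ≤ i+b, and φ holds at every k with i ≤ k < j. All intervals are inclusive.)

Evaluate at each i in [0,5]:
  i=0: ✓ (rhs at j=0)
  i=1: ✗ (no rhs in [1,2])
  i=2: ✓ (rhs at j=3; lhs holds on [2,2])
  i=3: ✓ (rhs at j=3)
  i=4: ✓ (rhs at j=4)
  i=5: ✓ (rhs at j=5)
Positions where it holds: {0, 2, 3, 4, 5} → 5.

5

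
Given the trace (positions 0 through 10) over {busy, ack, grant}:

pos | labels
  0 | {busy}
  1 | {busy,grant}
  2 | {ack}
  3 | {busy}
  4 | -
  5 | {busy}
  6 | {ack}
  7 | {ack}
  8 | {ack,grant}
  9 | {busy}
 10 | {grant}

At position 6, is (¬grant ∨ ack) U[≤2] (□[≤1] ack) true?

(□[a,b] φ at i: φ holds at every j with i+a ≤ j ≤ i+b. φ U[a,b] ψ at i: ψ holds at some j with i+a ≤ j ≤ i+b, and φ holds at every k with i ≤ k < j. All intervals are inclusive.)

Holds

Need some j in [6,8] with □[≤1] ack, and (¬grant ∨ ack) at every k in [6,j-1].
  j=6: □[≤1] ack holds; no prefix to check → satisfied.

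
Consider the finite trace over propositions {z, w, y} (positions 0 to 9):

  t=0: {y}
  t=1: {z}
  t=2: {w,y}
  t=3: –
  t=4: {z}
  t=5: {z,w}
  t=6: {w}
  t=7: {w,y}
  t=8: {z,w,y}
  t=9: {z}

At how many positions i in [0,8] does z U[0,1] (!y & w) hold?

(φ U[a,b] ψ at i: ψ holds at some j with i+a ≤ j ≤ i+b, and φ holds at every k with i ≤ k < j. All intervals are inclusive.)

Evaluate at each i in [0,8]:
  i=0: ✗ (no rhs in [0,1])
  i=1: ✗ (no rhs in [1,2])
  i=2: ✗ (no rhs in [2,3])
  i=3: ✗ (no rhs in [3,4])
  i=4: ✓ (rhs at j=5; lhs holds on [4,4])
  i=5: ✓ (rhs at j=5)
  i=6: ✓ (rhs at j=6)
  i=7: ✗ (no rhs in [7,8])
  i=8: ✗ (no rhs in [8,9])
Positions where it holds: {4, 5, 6} → 3.

3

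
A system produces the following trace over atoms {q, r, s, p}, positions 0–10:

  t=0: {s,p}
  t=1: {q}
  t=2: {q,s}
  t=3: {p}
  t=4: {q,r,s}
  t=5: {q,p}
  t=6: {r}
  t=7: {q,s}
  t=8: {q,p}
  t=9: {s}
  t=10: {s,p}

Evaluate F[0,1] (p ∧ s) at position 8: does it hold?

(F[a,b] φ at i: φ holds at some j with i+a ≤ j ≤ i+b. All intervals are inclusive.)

Does not hold

Check (p ∧ s) at each j in [8,9]:
  j=8: false
  j=9: false
No position in the window satisfies it → formula fails.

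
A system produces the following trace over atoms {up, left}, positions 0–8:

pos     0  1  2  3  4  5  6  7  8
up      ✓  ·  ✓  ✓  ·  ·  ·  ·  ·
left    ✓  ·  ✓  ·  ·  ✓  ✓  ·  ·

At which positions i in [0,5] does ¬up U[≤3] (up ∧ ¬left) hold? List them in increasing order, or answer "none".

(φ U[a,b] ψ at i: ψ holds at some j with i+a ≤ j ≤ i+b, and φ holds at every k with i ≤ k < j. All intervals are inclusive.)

Evaluate at each i in [0,5]:
  i=0: ✗ (lhs fails at k=0 before rhs at j=3)
  i=1: ✗ (lhs fails at k=2 before rhs at j=3)
  i=2: ✗ (lhs fails at k=2 before rhs at j=3)
  i=3: ✓ (rhs at j=3)
  i=4: ✗ (no rhs in [4,7])
  i=5: ✗ (no rhs in [5,8])

3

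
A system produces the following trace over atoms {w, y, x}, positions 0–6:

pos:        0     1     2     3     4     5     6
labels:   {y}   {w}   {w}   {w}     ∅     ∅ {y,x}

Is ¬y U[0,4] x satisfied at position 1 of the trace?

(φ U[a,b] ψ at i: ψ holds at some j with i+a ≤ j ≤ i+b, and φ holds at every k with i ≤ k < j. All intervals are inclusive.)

Need some j in [1,5] with x, and ¬y at every k in [1,j-1].
  j=1: x false.
  j=2: x false.
  j=3: x false.
  j=4: x false.
  j=5: x false.
No j in the window works → until fails.

No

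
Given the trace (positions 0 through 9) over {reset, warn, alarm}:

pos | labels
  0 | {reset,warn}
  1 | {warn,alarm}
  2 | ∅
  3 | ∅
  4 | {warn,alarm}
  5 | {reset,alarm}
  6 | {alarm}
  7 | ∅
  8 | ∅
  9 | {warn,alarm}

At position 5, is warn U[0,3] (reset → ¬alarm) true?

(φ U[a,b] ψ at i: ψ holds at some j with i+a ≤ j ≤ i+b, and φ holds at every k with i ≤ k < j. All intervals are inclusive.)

No

Need some j in [5,8] with (reset → ¬alarm), and warn at every k in [5,j-1].
  j=5: (reset → ¬alarm) false.
  j=6: (reset → ¬alarm) holds, but warn fails at k=5 → not this j.
  j=7: (reset → ¬alarm) holds, but warn fails at k=5 → not this j.
  j=8: (reset → ¬alarm) holds, but warn fails at k=5 → not this j.
No j in the window works → until fails.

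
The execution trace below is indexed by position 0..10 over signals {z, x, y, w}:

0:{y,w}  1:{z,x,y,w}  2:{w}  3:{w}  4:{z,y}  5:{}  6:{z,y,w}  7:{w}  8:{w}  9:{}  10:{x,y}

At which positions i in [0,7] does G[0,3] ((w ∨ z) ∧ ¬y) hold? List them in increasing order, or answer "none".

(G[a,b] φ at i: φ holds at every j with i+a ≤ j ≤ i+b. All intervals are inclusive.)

none

Evaluate at each i in [0,7]:
  i=0: ✗ (fails at j=0)
  i=1: ✗ (fails at j=1)
  i=2: ✗ (fails at j=4)
  i=3: ✗ (fails at j=4)
  i=4: ✗ (fails at j=4)
  i=5: ✗ (fails at j=5)
  i=6: ✗ (fails at j=6)
  i=7: ✗ (fails at j=9)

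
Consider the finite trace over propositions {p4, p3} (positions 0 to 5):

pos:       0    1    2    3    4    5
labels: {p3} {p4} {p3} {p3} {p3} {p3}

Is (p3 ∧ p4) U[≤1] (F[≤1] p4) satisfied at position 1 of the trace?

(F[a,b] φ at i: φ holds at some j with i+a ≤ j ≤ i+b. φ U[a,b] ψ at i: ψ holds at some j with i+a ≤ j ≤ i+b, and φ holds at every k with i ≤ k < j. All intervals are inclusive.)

True

Need some j in [1,2] with F[≤1] p4, and (p3 ∧ p4) at every k in [1,j-1].
  j=1: F[≤1] p4 holds; no prefix to check → satisfied.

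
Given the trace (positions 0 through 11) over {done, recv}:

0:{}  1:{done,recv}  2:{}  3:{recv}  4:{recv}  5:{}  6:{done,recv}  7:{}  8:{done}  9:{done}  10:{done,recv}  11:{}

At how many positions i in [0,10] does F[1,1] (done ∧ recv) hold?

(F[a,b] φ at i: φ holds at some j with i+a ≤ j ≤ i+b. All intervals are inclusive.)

Evaluate at each i in [0,10]:
  i=0: ✓ (witness j=1)
  i=1: ✗ (none in [2,2])
  i=2: ✗ (none in [3,3])
  i=3: ✗ (none in [4,4])
  i=4: ✗ (none in [5,5])
  i=5: ✓ (witness j=6)
  i=6: ✗ (none in [7,7])
  i=7: ✗ (none in [8,8])
  i=8: ✗ (none in [9,9])
  i=9: ✓ (witness j=10)
  i=10: ✗ (none in [11,11])
Positions where it holds: {0, 5, 9} → 3.

3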